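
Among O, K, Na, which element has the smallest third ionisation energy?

K

IE_3 is the cost of taking one more electron from the +2 cation: O²⁺ still has 4 valence electrons; K²⁺ is already 1 electron into the core; Na²⁺ is already 1 electron into the core.
Usually core removal costs more than valence removal, but here the competition is close: a tightly held n=2 valence electron can cost more to remove than an n=3 core electron, so the actual values have to decide it.
Tabulated IE_3 (kJ/mol): O 5300, K 4420, Na 6910.
Overall IE_3 order: K < O < Na.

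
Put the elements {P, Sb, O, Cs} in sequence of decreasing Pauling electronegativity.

O, P, Sb, Cs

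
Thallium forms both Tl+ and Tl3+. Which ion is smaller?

Both ions have Z = 81 protons, but Tl3+ has lost more electrons, so its remaining electrons feel a larger effective nuclear charge per electron and are pulled in more tightly.
Higher positive charge → smaller ion, so Tl+ > Tl3+.

Tl3+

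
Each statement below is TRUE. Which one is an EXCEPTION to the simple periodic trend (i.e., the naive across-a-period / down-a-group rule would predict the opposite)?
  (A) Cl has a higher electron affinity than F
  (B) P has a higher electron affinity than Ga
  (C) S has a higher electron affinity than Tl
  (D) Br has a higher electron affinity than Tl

(A)

The general trend: electron affinity increases across a period and decreases down a group.
(A) Cl (period 3, group 17) vs F (period 2, group 17): the stated order contradicts the simple trend.
(B) P (period 3, group 15) vs Ga (period 4, group 13): the stated order agrees with the simple trend.
(C) S (period 3, group 16) vs Tl (period 6, group 13): the stated order agrees with the simple trend.
(D) Br (period 4, group 17) vs Tl (period 6, group 13): the stated order agrees with the simple trend.
The exception is (A): F's small 2p subshell makes the incoming electron feel strong e⁻–e⁻ repulsion, so Cl actually releases more energy on gaining an electron.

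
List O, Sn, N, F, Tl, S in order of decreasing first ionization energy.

IE₁ increases left→right with effective nuclear charge and decreases top→bottom as the valence shell moves farther out.
Here both period and group differ, so the two effects have to be weighed against each other.
Sn > Tl: relative to Tl, both the across-period and down-group shifts push Sn's first ionization energy up.
S > Sn: relative to Sn, both the across-period and down-group shifts push S's first ionization energy up.
O > S: O sits above S in group 16, so the down-group effect alone puts O higher.
N > O: this pair runs against the simple trend — see the exception note.
F > N: F lies to the right of N in period 2, so the across-period effect alone puts F higher.
Note the exception: N has a higher first ionization energy than O, contrary to the simple trend — pairing an electron in O's 2p⁴ costs repulsion energy, so O ionizes more easily than half-filled N (2p³).
Approximate values (kJ/mol): N 1402, O 1314, F 1681, S 1000, Sn 709, Tl 589.
So from highest to lowest: F > N > O > S > Sn > Tl.

F, N, O, S, Sn, Tl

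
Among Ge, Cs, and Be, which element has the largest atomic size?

Be is in period 2, group 2; Ge is in period 4, group 14; Cs is in period 6, group 1.
Moving right in a period, electrons are added to the same shell under a stronger nuclear pull, so atoms get smaller; moving down, a new shell is opened and atoms get larger.
Neither a single period nor a single group — weigh both effects.
Ge > Be: period and group pull opposite ways; the down-group shift dominates (121 vs 102 pm).
Cs > Ge: relative to Ge, both the across-period and down-group shifts push Cs's atomic radius up.
Tabulated atomic radius (pm): Be 102, Ge 121, Cs 232.
The largest atomic size among these belongs to Cs.

Cs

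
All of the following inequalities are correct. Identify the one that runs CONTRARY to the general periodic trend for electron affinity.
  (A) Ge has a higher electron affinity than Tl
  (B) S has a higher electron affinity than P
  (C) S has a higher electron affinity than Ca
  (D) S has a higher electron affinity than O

The general trend: electron affinity increases across a period and decreases down a group.
(A) Ge (period 4, group 14) vs Tl (period 6, group 13): the stated order agrees with the simple trend.
(B) S (period 3, group 16) vs P (period 3, group 15): the stated order agrees with the simple trend.
(C) S (period 3, group 16) vs Ca (period 4, group 2): the stated order agrees with the simple trend.
(D) S (period 3, group 16) vs O (period 2, group 16): the stated order contradicts the simple trend.
The exception is (D): the compact 2p subshell of O repels the added electron more than S's larger 3p does.

(D)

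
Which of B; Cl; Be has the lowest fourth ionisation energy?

After 3 electrons have been removed, what remains? B³⁺ is the bare [He] core; Cl³⁺ still has 4 valence electrons; Be³⁺ is already 1 electron into the core.
Core electrons are held far more tightly than valence electrons, so Be and B top the IE_4 order.
Approximate IE_4 values (kJ/mol): B 25026, Cl 5159, Be 21007.
Hence IE_4: Cl < Be < B.

Cl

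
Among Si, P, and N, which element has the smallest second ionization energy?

IE_2 is the cost of taking one more electron from the +1 cation: Si⁺ still has 3 valence electrons; P⁺ still has 4 valence electrons; N⁺ still has 4 valence electrons.
All are still removing valence electrons, so compare the +1 ions as you would atoms: IE_2 generally rises across a period (higher Z_eff) and falls down a group (larger shell), subject to the usual subshell exceptions.
Valence configurations: Si⁺ [Ne]3s²3p¹, P⁺ [Ne]3s²3p², N⁺ [He]2s²2p².
The numbers (kJ/mol): Si 1577, P 1907, N 2856.
Overall IE_2 order: Si < P < N.

Si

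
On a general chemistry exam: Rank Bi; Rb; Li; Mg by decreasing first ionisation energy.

First ionization energy rises across a period (greater Z_eff holds electrons more tightly) and falls down a group (valence electrons are farther from the nucleus).
Neither a single period nor a single group — weigh both effects.
Li > Rb: Li sits above Rb in group 1, so the down-group effect alone puts Li higher.
Bi > Li: period and group pull opposite ways; the across-period shift dominates (703 vs 520 kJ/mol).
Mg > Bi: period and group pull opposite ways; the down-group shift dominates (738 vs 703 kJ/mol).
Approximate values (kJ/mol): Li 520, Mg 738, Rb 403, Bi 703.
So from highest to lowest: Mg > Bi > Li > Rb.

Mg > Bi > Li > Rb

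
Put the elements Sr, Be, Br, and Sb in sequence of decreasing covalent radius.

Sr > Sb > Br > Be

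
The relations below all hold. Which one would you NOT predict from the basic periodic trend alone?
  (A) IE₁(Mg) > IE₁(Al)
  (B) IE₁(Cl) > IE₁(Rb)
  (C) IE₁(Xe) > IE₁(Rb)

(A)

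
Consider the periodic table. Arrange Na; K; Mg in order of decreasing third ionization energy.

IE_3 is the cost of taking one more electron from the +2 cation: Na²⁺ is already 1 electron into the core; K²⁺ is already 1 electron into the core; Mg²⁺ is the bare [Ne] core.
All of these are removing an electron from a noble-gas core or deeper; the smaller core (lower principal quantum number) is held far more tightly, and within a period the higher nuclear charge binds the same core more tightly.
The numbers (kJ/mol): Na 6910, K 4420, Mg 7733.
Putting it together, IE_3: K < Na < Mg.

Mg > Na > K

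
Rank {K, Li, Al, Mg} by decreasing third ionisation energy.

Li > Mg > K > Al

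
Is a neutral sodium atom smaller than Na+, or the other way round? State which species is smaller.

Na+

Forming Na+ removes 1 electron from Na. Fewer electrons for the same nuclear charge means less shielding and a higher Z_eff on the remaining electrons, and for main-group metals the entire outer shell is lost.
A cation is smaller than its parent atom: Na+ < Na.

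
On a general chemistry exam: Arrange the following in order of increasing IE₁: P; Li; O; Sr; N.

Li < Sr < P < O < N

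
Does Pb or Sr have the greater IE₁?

Sr is in period 5, group 2; Pb is in period 6, group 14.
Removing the outermost electron gets harder across a period and easier down a group.
Neither a single period nor a single group — weigh both effects.
Pb > Sr: period and group pull opposite ways; the across-period shift dominates (716 vs 550 kJ/mol).
For reference (kJ/mol): Sr 550, Pb 716.
So Pb has the greater IE₁ (Pb > Sr).

Pb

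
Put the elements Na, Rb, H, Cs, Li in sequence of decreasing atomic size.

Cs, Rb, Na, Li, H

Across a period the added protons contract the valence shell; down a group each new principal shell makes the atom larger.
All are in group 1, so atomic radius increases down the group.
So from largest to smallest: Cs > Rb > Na > Li > H.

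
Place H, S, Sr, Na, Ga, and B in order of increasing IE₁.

Na, Sr, Ga, B, S, H

H is in period 1, group 1; B is in period 2, group 13; Na is in period 3, group 1; S is in period 3, group 16; Ga is in period 4, group 13; Sr is in period 5, group 2.
Across a period the outer electron is held more tightly (higher IE₁); down a group it sits in a higher shell, more shielded, and comes off more easily.
Here both period and group differ, so the two effects have to be weighed against each other.
Sr > Na: the two effects oppose for this pair; the across-period effect wins (550 vs 496 kJ/mol).
Ga > Sr: relative to Sr, both the across-period and down-group shifts push Ga's first ionization energy up.
B > Ga: B sits above Ga in group 13, so the down-group effect alone puts B higher.
S > B: period and group pull opposite ways; the across-period shift dominates (1000 vs 801 kJ/mol).
H > S: the two effects oppose for this pair; the down-group effect wins (1312 vs 1000 kJ/mol).
Tabulated first ionization energy (kJ/mol): H 1312, B 801, Na 496, S 1000, Ga 579, Sr 550.
So from lowest to highest: Na < Sr < Ga < B < S < H.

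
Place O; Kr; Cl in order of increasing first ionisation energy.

Cl < O < Kr

IE₁ increases left→right with effective nuclear charge and decreases top→bottom as the valence shell moves farther out.
These sit on a diagonal, where the across-period and down-group effects partly cancel.
O > Cl: the two effects oppose for this pair; the down-group effect wins (1314 vs 1251 kJ/mol).
Kr > O: period and group pull opposite ways; the across-period shift dominates (1351 vs 1314 kJ/mol).
For reference (kJ/mol): O 1314, Cl 1251, Kr 1351.
So from lowest to highest: Cl < O < Kr.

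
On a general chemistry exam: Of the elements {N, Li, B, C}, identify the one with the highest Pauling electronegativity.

N

Li is in period 2, group 1; B is in period 2, group 13; C is in period 2, group 14; N is in period 2, group 15.
Atoms toward the upper right of the periodic table pull bonding electrons most strongly.
All lie in period 2, so electronegativity increases left to right.
The highest Pauling electronegativity among these belongs to N.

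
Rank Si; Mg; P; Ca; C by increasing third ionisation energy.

P < Si < C < Ca < Mg

After 2 electrons have been removed, what remains? Si²⁺ still has 2 valence electrons; Mg²⁺ is the bare [Ne] core; P²⁺ still has 3 valence electrons; Ca²⁺ is the bare [Ar] core; C²⁺ still has 2 valence electrons.
Core electrons are held far more tightly than valence electrons, so Ca and Mg top the IE_3 order.
Valence configurations: Si²⁺ [Ne]3s², P²⁺ [Ne]3s²3p¹, C²⁺ [He]2s².
P²⁺ loses a lone 3p electron whereas Si²⁺ must break into a filled 3s² pair, so IE_3(Si) > IE_3(P) even though P has the higher nuclear charge.
The numbers (kJ/mol): Si 3232, Mg 7733, P 2914, Ca 4912, C 4620.
So the third ionization energies run P < Si < C < Ca < Mg.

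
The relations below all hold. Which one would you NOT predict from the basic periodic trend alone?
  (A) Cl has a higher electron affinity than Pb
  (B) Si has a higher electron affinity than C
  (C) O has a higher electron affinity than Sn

The general trend: electron affinity increases across a period and decreases down a group.
(A) Cl (period 3, group 17) vs Pb (period 6, group 14): the stated order agrees with the simple trend.
(B) Si (period 3, group 14) vs C (period 2, group 14): the stated order contradicts the simple trend.
(C) O (period 2, group 16) vs Sn (period 5, group 14): the stated order agrees with the simple trend.
The exception is (B): Si's larger, more diffuse 3p orbitals accept an added electron slightly more readily than C's compact 2p.

(B)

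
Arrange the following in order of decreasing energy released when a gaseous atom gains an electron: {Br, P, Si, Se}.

Adding an electron releases more energy for atoms nearer the top right (short of the noble gases).
Neither a single period nor a single group — weigh both effects.
Si > P: this pair runs against the simple trend — see the exception note.
Se > Si: the two effects oppose for this pair; the across-period effect wins (195 vs 134 kJ/mol).
Br > Se: both are in period 4; the period trend gives Br the larger value.
Note the exception: Si has a higher electron affinity than P, contrary to the simple trend — adding an electron to P's half-filled 3p³ is unfavourable, so Si (3p²) has the more exothermic EA.
Approximate values (kJ/mol): Si 134, P 72, Se 195, Br 325.
So from highest to lowest: Br > Se > Si > P.

Br > Se > Si > P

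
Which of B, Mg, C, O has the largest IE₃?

After 2 electrons have been removed, what remains? B²⁺ still has 1 valence electron; Mg²⁺ is the bare [Ne] core; C²⁺ still has 2 valence electrons; O²⁺ still has 4 valence electrons.
Breaking into a closed-shell core is much more expensive than removing a leftover valence electron — Mg has the largest IE_3 here.
Valence configurations: B²⁺ [He]2s¹, C²⁺ [He]2s², O²⁺ [He]2s²2p².
Approximate IE_3 values (kJ/mol): B 3660, Mg 7733, C 4620, O 5300.
So the third ionization energies run B < C < O < Mg.

Mg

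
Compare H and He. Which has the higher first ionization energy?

H is in period 1, group 1; He is in period 1, group 18.
IE₁ increases left→right with effective nuclear charge and decreases top→bottom as the valence shell moves farther out.
All lie in period 1, so first ionization energy increases left to right.
So He has the higher first ionization energy (He > H).

He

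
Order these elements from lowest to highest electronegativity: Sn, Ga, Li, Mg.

Li is in period 2, group 1; Mg is in period 3, group 2; Ga is in period 4, group 13; Sn is in period 5, group 14.
Smaller atoms with higher effective nuclear charge are more electronegative.
A diagonal step moves right (one effect) and down (the opposite effect) at once.
Mg > Li: period and group pull opposite ways; the across-period shift dominates (1.31 vs 0.98).
Ga > Mg: period and group pull opposite ways; the across-period shift dominates (1.81 vs 1.31).
Sn > Ga: the two effects oppose for this pair; the across-period effect wins (1.96 vs 1.81).
Approximate values (Pauling): Li 0.98, Mg 1.31, Ga 1.81, Sn 1.96.
So from lowest to highest: Li < Mg < Ga < Sn.

Li, Mg, Ga, Sn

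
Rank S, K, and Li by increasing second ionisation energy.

IE_2 is the cost of taking one more electron from the +1 cation: S⁺ still has 5 valence electrons; K⁺ is the bare [Ar] core; Li⁺ is the bare [He] core.
Pulling an electron out of a noble-gas core costs far more than removing a remaining valence electron, so K and Li sit at the high end of IE_2.
Approximate IE_2 values (kJ/mol): S 2252, K 3052, Li 7298.
Overall IE_2 order: S < K < Li.

S < K < Li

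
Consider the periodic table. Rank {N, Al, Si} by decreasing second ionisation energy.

The second ionization energy removes an electron from the +1 ion. For each element: N⁺ still has 4 valence electrons; Al⁺ still has 2 valence electrons; Si⁺ still has 3 valence electrons.
All are still removing valence electrons, so compare the +1 ions as you would atoms: IE_2 generally rises across a period (higher Z_eff) and falls down a group (larger shell), subject to the usual subshell exceptions.
Valence configurations: N⁺ [He]2s²2p², Al⁺ [Ne]3s², Si⁺ [Ne]3s²3p¹.
Si⁺ loses a lone 3p electron whereas Al⁺ must break into a filled 3s² pair, so IE_2(Al) > IE_2(Si) even though Si has the higher nuclear charge.
Approximate IE_2 values (kJ/mol): N 2856, Al 1817, Si 1577.
Putting it together, IE_2: Si < Al < N.

N > Al > Si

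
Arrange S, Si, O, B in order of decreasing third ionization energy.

The third ionization energy removes an electron from the +2 ion. For each element: S²⁺ still has 4 valence electrons; Si²⁺ still has 2 valence electrons; O²⁺ still has 4 valence electrons; B²⁺ still has 1 valence electron.
All are still removing valence electrons, so compare the +2 ions as you would atoms: IE_3 generally rises across a period (higher Z_eff) and falls down a group (larger shell), subject to the usual subshell exceptions.
Valence configurations: S²⁺ [Ne]3s²3p², Si²⁺ [Ne]3s², O²⁺ [He]2s²2p², B²⁺ [He]2s¹.
Tabulated IE_3 (kJ/mol): S 3357, Si 3232, O 5300, B 3660.
Overall IE_3 order: Si < S < B < O.

O > B > S > Si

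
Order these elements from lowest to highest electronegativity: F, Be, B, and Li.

Li is in period 2, group 1; Be is in period 2, group 2; B is in period 2, group 13; F is in period 2, group 17.
Electronegativity increases across a period and decreases down a group, tracking effective nuclear charge and atomic size.
All lie in period 2, so electronegativity increases left to right.
So from lowest to highest: Li < Be < B < F.

Li < Be < B < F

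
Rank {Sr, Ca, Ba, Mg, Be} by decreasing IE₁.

Be is in period 2, group 2; Mg is in period 3, group 2; Ca is in period 4, group 2; Sr is in period 5, group 2; Ba is in period 6, group 2.
First ionization energy rises across a period (greater Z_eff holds electrons more tightly) and falls down a group (valence electrons are farther from the nucleus).
All are in group 2, so first ionization energy increases up the group.
So from highest to lowest: Be > Mg > Ca > Sr > Ba.

Be > Mg > Ca > Sr > Ba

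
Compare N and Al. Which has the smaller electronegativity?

Al

EN rises left→right (higher Z_eff, smaller atoms) and falls top→bottom (larger, more shielded atoms).
Neither a single period nor a single group — weigh both effects.
N > Al: relative to Al, both the across-period and down-group shifts push N's electronegativity up.
Tabulated electronegativity (Pauling): N 3.04, Al 1.61.
So Al has the smaller electronegativity (Al < N).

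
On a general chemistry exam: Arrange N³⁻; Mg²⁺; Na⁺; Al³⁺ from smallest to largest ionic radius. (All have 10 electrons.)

Al³⁺, Mg²⁺, Na⁺, N³⁻

All of these have 10 electrons, so size is governed by nuclear charge alone: the more protons, the stronger the pull on the same electron cloud, and the smaller the ion.
Nuclear charges: Al³⁺ (Z=13), Mg²⁺ (Z=12), Na⁺ (Z=11), N³⁻ (Z=7).
Smallest to largest: Al³⁺ < Mg²⁺ < Na⁺ < N³⁻.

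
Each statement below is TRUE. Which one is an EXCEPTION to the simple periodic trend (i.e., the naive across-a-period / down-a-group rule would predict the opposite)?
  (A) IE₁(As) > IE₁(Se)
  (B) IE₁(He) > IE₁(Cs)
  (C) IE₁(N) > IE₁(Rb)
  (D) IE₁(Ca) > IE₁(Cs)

(A)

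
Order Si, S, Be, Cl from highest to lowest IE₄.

Be > Cl > S > Si

After 3 electrons have been removed, what remains? Si³⁺ still has 1 valence electron; S³⁺ still has 3 valence electrons; Be³⁺ is already 1 electron into the core; Cl³⁺ still has 4 valence electrons.
Core electrons are held far more tightly than valence electrons, so Be tops the IE_4 order.
Valence configurations: Si³⁺ [Ne]3s¹, S³⁺ [Ne]3s²3p¹, Cl³⁺ [Ne]3s²3p².
The numbers (kJ/mol): Si 4356, S 4556, Be 21007, Cl 5159.
Overall IE_4 order: Si < S < Cl < Be.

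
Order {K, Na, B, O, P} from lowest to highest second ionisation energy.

The second ionization energy removes an electron from the +1 ion. For each element: K⁺ is the bare [Ar] core; Na⁺ is the bare [Ne] core; B⁺ still has 2 valence electrons; O⁺ still has 5 valence electrons; P⁺ still has 4 valence electrons.
Usually core removal costs more than valence removal, but here the competition is close: a tightly held n=2 valence electron can cost more to remove than an n=3 core electron, so the actual values have to decide it.
Valence configurations: B⁺ [He]2s², O⁺ [He]2s²2p³, P⁺ [Ne]3s²3p².
The numbers (kJ/mol): K 3052, Na 4562, B 2427, O 3388, P 1907.
Hence IE_2: P < B < K < O < Na.

P < B < K < O < Na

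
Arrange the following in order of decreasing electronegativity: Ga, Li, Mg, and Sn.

Sn > Ga > Mg > Li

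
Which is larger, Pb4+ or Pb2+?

Pb2+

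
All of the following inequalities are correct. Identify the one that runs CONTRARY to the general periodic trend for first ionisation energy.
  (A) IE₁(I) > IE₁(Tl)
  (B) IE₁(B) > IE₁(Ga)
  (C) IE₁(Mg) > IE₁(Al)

The general trend: first ionisation energy increases across a period and decreases down a group.
(A) I (period 5, group 17) vs Tl (period 6, group 13): the stated order agrees with the simple trend.
(B) B (period 2, group 13) vs Ga (period 4, group 13): the stated order agrees with the simple trend.
(C) Mg (period 3, group 2) vs Al (period 3, group 13): the stated order contradicts the simple trend.
The exception is (C): Al's single 3p electron is easier to remove than one from Mg's filled 3s².

(C)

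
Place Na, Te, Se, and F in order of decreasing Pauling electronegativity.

F is in period 2, group 17; Na is in period 3, group 1; Se is in period 4, group 16; Te is in period 5, group 16.
EN rises left→right (higher Z_eff, smaller atoms) and falls top→bottom (larger, more shielded atoms).
These span different periods and groups, so the two trends combine.
Te > Na: period and group pull opposite ways; the across-period shift dominates (2.10 vs 0.93).
Se > Te: they share group 16; the group trend gives Se the larger value.
F > Se: both effects reinforce here, so F is clearly the higher of the two.
Approximate values (Pauling): F 3.98, Na 0.93, Se 2.55, Te 2.10.
So from highest to lowest: F > Se > Te > Na.

F, Se, Te, Na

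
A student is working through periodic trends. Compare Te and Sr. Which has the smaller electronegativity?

Sr

Electronegativity increases across a period and decreases down a group, tracking effective nuclear charge and atomic size.
All lie in period 5, so electronegativity increases left to right.
So Sr has the smaller electronegativity (Sr < Te).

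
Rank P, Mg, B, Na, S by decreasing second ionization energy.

The second ionization energy removes an electron from the +1 ion. For each element: P⁺ still has 4 valence electrons; Mg⁺ still has 1 valence electron; B⁺ still has 2 valence electrons; Na⁺ is the bare [Ne] core; S⁺ still has 5 valence electrons.
Core electrons are held far more tightly than valence electrons, so Na tops the IE_2 order.
Valence configurations: P⁺ [Ne]3s²3p², Mg⁺ [Ne]3s¹, B⁺ [He]2s², S⁺ [Ne]3s²3p³.
The numbers (kJ/mol): P 1907, Mg 1451, B 2427, Na 4562, S 2252.
So the second ionization energies run Mg < P < S < B < Na.

Na > B > S > P > Mg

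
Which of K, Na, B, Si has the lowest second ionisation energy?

After 1 electron has been removed, what remains? K⁺ is the bare [Ar] core; Na⁺ is the bare [Ne] core; B⁺ still has 2 valence electrons; Si⁺ still has 3 valence electrons.
Breaking into a closed-shell core is much more expensive than removing a leftover valence electron — K and Na have the largest IE_2 here.
Valence configurations: B⁺ [He]2s², Si⁺ [Ne]3s²3p¹.
Approximate IE_2 values (kJ/mol): K 3052, Na 4562, B 2427, Si 1577.
Overall IE_2 order: Si < B < K < Na.

Si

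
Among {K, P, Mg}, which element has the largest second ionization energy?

K

Consider each +1 ion: K⁺ is the bare [Ar] core; P⁺ still has 4 valence electrons; Mg⁺ still has 1 valence electron.
Breaking into a closed-shell core is much more expensive than removing a leftover valence electron — K has the largest IE_2 here.
Valence configurations: P⁺ [Ne]3s²3p², Mg⁺ [Ne]3s¹.
The numbers (kJ/mol): K 3052, P 1907, Mg 1451.
So the second ionization energies run Mg < P < K.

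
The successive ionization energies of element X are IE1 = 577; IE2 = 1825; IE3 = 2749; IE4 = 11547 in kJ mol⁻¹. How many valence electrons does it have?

3

Look for the largest jump between consecutive ionization energies: IE4/IE3 ≈ 4.2, far larger than any earlier ratio.
That jump marks the point where a core electron is being removed. So the atom has 3 valence electrons.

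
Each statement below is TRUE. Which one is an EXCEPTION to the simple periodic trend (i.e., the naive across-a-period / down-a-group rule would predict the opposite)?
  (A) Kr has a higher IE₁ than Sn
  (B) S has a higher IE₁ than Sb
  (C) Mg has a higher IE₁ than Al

The general trend: IE₁ increases across a period and decreases down a group.
(A) Kr (period 4, group 18) vs Sn (period 5, group 14): the stated order agrees with the simple trend.
(B) S (period 3, group 16) vs Sb (period 5, group 15): the stated order agrees with the simple trend.
(C) Mg (period 3, group 2) vs Al (period 3, group 13): the stated order contradicts the simple trend.
The exception is (C): Al's single 3p electron is easier to remove than one from Mg's filled 3s².

(C)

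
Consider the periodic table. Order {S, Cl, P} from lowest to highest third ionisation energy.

P < S < Cl

Consider each +2 ion: S²⁺ still has 4 valence electrons; Cl²⁺ still has 5 valence electrons; P²⁺ still has 3 valence electrons.
All are still removing valence electrons, so compare the +2 ions as you would atoms: IE_3 generally rises across a period (higher Z_eff) and falls down a group (larger shell), subject to the usual subshell exceptions.
Valence configurations: S²⁺ [Ne]3s²3p², Cl²⁺ [Ne]3s²3p³, P²⁺ [Ne]3s²3p¹.
Tabulated IE_3 (kJ/mol): S 3357, Cl 3822, P 2914.
So the third ionization energies run P < S < Cl.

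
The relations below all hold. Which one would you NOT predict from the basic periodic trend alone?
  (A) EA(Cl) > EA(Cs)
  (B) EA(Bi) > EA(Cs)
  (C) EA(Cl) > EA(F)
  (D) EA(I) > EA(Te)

The general trend: electron affinity increases across a period and decreases down a group.
(A) Cl (period 3, group 17) vs Cs (period 6, group 1): the stated order agrees with the simple trend.
(B) Bi (period 6, group 15) vs Cs (period 6, group 1): the stated order agrees with the simple trend.
(C) Cl (period 3, group 17) vs F (period 2, group 17): the stated order contradicts the simple trend.
(D) I (period 5, group 17) vs Te (period 5, group 16): the stated order agrees with the simple trend.
The exception is (C): F's small 2p subshell makes the incoming electron feel strong e⁻–e⁻ repulsion, so Cl actually releases more energy on gaining an electron.

(C)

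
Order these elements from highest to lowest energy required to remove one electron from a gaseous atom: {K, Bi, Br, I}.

K is in period 4, group 1; Br is in period 4, group 17; I is in period 5, group 17; Bi is in period 6, group 15.
IE₁ increases left→right with effective nuclear charge and decreases top→bottom as the valence shell moves farther out.
Neither a single period nor a single group — weigh both effects.
Bi > K: the two effects oppose for this pair; the across-period effect wins (703 vs 419 kJ/mol).
I > Bi: relative to Bi, both the across-period and down-group shifts push I's first ionization energy up.
Br > I: they share group 17; the group trend gives Br the larger value.
For reference (kJ/mol): K 419, Br 1140, I 1008, Bi 703.
So from highest to lowest: Br > I > Bi > K.

Br > I > Bi > K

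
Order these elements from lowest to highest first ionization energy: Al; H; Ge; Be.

Al < Ge < Be < H

H is in period 1, group 1; Be is in period 2, group 2; Al is in period 3, group 13; Ge is in period 4, group 14.
IE₁ increases left→right with effective nuclear charge and decreases top→bottom as the valence shell moves farther out.
These sit on a diagonal, where the across-period and down-group effects partly cancel.
Ge > Al: the two effects oppose for this pair; the across-period effect wins (762 vs 578 kJ/mol).
Be > Ge: the two effects oppose for this pair; the down-group effect wins (900 vs 762 kJ/mol).
H > Be: period and group pull opposite ways; the down-group shift dominates (1312 vs 900 kJ/mol).
Tabulated first ionization energy (kJ/mol): H 1312, Be 900, Al 578, Ge 762.
So from lowest to highest: Al < Ge < Be < H.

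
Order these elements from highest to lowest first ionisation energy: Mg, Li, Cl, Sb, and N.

IE₁ increases left→right with effective nuclear charge and decreases top→bottom as the valence shell moves farther out.
Neither a single period nor a single group — weigh both effects.
Mg > Li: period and group pull opposite ways; the across-period shift dominates (738 vs 520 kJ/mol).
Sb > Mg: period and group pull opposite ways; the across-period shift dominates (831 vs 738 kJ/mol).
Cl > Sb: both effects reinforce here, so Cl is clearly the higher of the two.
N > Cl: the two effects oppose for this pair; the down-group effect wins (1402 vs 1251 kJ/mol).
Approximate values (kJ/mol): Li 520, N 1402, Mg 738, Cl 1251, Sb 831.
So from highest to lowest: N > Cl > Sb > Mg > Li.

N > Cl > Sb > Mg > Li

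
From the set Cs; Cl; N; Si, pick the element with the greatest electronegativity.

Cl

Electronegativity increases across a period and decreases down a group, tracking effective nuclear charge and atomic size.
These span different periods and groups, so the two trends combine.
Si > Cs: both effects reinforce here, so Si is clearly the higher of the two.
N > Si: both effects reinforce here, so N is clearly the higher of the two.
Cl > N: the two effects oppose for this pair; the across-period effect wins (3.16 vs 3.04).
Tabulated electronegativity (Pauling): N 3.04, Si 1.90, Cl 3.16, Cs 0.79.
The greatest electronegativity among these belongs to Cl.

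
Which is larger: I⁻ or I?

Forming I⁻ adds 1 electron to I. More electron–electron repulsion in the same shell, with unchanged nuclear charge, lets the cloud expand.
An anion is larger than its parent atom: I⁻ > I.

I⁻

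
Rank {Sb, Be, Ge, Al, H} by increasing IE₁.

Al < Ge < Sb < Be < H

Across a period the outer electron is held more tightly (higher IE₁); down a group it sits in a higher shell, more shielded, and comes off more easily.
A diagonal step moves right (one effect) and down (the opposite effect) at once.
Ge > Al: period and group pull opposite ways; the across-period shift dominates (762 vs 578 kJ/mol).
Sb > Ge: period and group pull opposite ways; the across-period shift dominates (831 vs 762 kJ/mol).
Be > Sb: period and group pull opposite ways; the down-group shift dominates (900 vs 831 kJ/mol).
H > Be: period and group pull opposite ways; the down-group shift dominates (1312 vs 900 kJ/mol).
For reference (kJ/mol): H 1312, Be 900, Al 578, Ge 762, Sb 831.
So from lowest to highest: Al < Ge < Sb < Be < H.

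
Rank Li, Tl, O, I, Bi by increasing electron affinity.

Tl < Li < Bi < O < I

Li is in period 2, group 1; O is in period 2, group 16; I is in period 5, group 17; Tl is in period 6, group 13; Bi is in period 6, group 15.
EA tends to increase across a period and decrease down a group, though the pattern is less regular than for IE or radius.
Here both period and group differ, so the two effects have to be weighed against each other.
Li > Tl: the two effects oppose for this pair; the down-group effect wins (60 vs 19 kJ/mol).
Bi > Li: the two effects oppose for this pair; the across-period effect wins (91 vs 60 kJ/mol).
O > Bi: both effects reinforce here, so O is clearly the higher of the two.
I > O: the two effects oppose for this pair; the across-period effect wins (295 vs 141 kJ/mol).
Tabulated electron affinity (kJ/mol): Li 60, O 141, I 295, Tl 19, Bi 91.
So from lowest to highest: Tl < Li < Bi < O < I.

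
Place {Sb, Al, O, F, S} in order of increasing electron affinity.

Al, Sb, O, S, F

O is in period 2, group 16; F is in period 2, group 17; Al is in period 3, group 13; S is in period 3, group 16; Sb is in period 5, group 15.
Adding an electron releases more energy for atoms nearer the top right (short of the noble gases).
Here both period and group differ, so the two effects have to be weighed against each other.
Sb > Al: the two effects oppose for this pair; the across-period effect wins (103 vs 42 kJ/mol).
O > Sb: relative to Sb, both the across-period and down-group shifts push O's electron affinity up.
S > O: this pair runs against the simple trend — see the exception note.
F > S: relative to S, both the across-period and down-group shifts push F's electron affinity up.
Note the exception: S has a higher electron affinity than O, contrary to the simple trend — the compact 2p subshell of O repels the added electron more than S's larger 3p does.
Approximate values (kJ/mol): O 141, F 328, Al 42, S 200, Sb 103.
So from lowest to highest: Al < Sb < O < S < F.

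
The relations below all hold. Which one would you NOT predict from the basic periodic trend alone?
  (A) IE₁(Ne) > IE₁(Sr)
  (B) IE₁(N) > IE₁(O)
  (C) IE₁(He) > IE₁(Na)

(B)

The general trend: IE₁ increases across a period and decreases down a group.
(A) Ne (period 2, group 18) vs Sr (period 5, group 2): the stated order agrees with the simple trend.
(B) N (period 2, group 15) vs O (period 2, group 16): the stated order contradicts the simple trend.
(C) He (period 1, group 18) vs Na (period 3, group 1): the stated order agrees with the simple trend.
The exception is (B): pairing an electron in O's 2p⁴ costs repulsion energy, so O ionizes more easily than half-filled N (2p³).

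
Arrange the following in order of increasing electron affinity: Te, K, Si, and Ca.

Si is in period 3, group 14; K is in period 4, group 1; Ca is in period 4, group 2; Te is in period 5, group 16.
Adding an electron releases more energy for atoms nearer the top right (short of the noble gases).
Neither a single period nor a single group — weigh both effects.
K > Ca: this pair runs against the simple trend — see the exception note.
Si > K: both effects reinforce here, so Si is clearly the higher of the two.
Te > Si: the two effects oppose for this pair; the across-period effect wins (190 vs 134 kJ/mol).
Note the exception: K has a higher electron affinity than Ca, contrary to the simple trend — adding an electron to Ca (ns²) has to open a new, higher-energy np subshell, which is unfavourable.
For reference (kJ/mol): Si 134, K 48, Ca 2, Te 190.
So from lowest to highest: Ca < K < Si < Te.

Ca < K < Si < Te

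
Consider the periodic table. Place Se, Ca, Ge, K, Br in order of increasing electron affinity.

Ca < K < Ge < Se < Br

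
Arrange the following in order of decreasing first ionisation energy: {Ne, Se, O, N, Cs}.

Ne > N > O > Se > Cs

N is in period 2, group 15; O is in period 2, group 16; Ne is in period 2, group 18; Se is in period 4, group 16; Cs is in period 6, group 1.
Removing the outermost electron gets harder across a period and easier down a group.
Here both period and group differ, so the two effects have to be weighed against each other.
Se > Cs: relative to Cs, both the across-period and down-group shifts push Se's first ionization energy up.
O > Se: O sits above Se in group 16, so the down-group effect alone puts O higher.
N > O: this pair runs against the simple trend — see the exception note.
Ne > N: Ne lies to the right of N in period 2, so the across-period effect alone puts Ne higher.
Note the exception: N has a higher first ionization energy than O, contrary to the simple trend — pairing an electron in O's 2p⁴ costs repulsion energy, so O ionizes more easily than half-filled N (2p³).
For reference (kJ/mol): N 1402, O 1314, Ne 2081, Se 941, Cs 376.
So from highest to lowest: Ne > N > O > Se > Cs.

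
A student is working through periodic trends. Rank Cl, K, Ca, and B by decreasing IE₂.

K, B, Cl, Ca

IE_2 is the cost of taking one more electron from the +1 cation: Cl⁺ still has 6 valence electrons; K⁺ is the bare [Ar] core; Ca⁺ still has 1 valence electron; B⁺ still has 2 valence electrons.
Pulling an electron out of a noble-gas core costs far more than removing a remaining valence electron, so K sits at the high end of IE_2.
Valence configurations: Cl⁺ [Ne]3s²3p⁴, Ca⁺ [Ar]4s¹, B⁺ [He]2s².
Tabulated IE_2 (kJ/mol): Cl 2298, K 3052, Ca 1145, B 2427.
Hence IE_2: Ca < Cl < B < K.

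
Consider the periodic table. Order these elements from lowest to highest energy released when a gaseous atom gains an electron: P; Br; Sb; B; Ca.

Ca, B, P, Sb, Br

B is in period 2, group 13; P is in period 3, group 15; Ca is in period 4, group 2; Br is in period 4, group 17; Sb is in period 5, group 15.
Adding an electron releases more energy for atoms nearer the top right (short of the noble gases).
Neither a single period nor a single group — weigh both effects.
B > Ca: both effects reinforce here, so B is clearly the higher of the two.
P > B: period and group pull opposite ways; the across-period shift dominates (72 vs 27 kJ/mol).
Sb > P: this pair runs against the simple trend — see the exception note.
Br > Sb: relative to Sb, both the across-period and down-group shifts push Br's electron affinity up.
Note the exception: Sb has a higher electron affinity than P, contrary to the simple trend — both are half-filled np³, but the pairing/repulsion penalty for the added electron shrinks as the p orbitals become larger and more diffuse down the group, and for Sb that outweighs the weaker nuclear attraction.
For reference (kJ/mol): B 27, P 72, Ca 2, Br 325, Sb 103.
So from lowest to highest: Ca < B < P < Sb < Br.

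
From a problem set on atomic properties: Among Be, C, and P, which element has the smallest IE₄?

P

Consider each +3 ion: Be³⁺ is already 1 electron into the core; C³⁺ still has 1 valence electron; P³⁺ still has 2 valence electrons.
Core electrons are held far more tightly than valence electrons, so Be tops the IE_4 order.
Valence configurations: C³⁺ [He]2s¹, P³⁺ [Ne]3s².
Approximate IE_4 values (kJ/mol): Be 21007, C 6223, P 4964.
So the fourth ionization energies run P < C < Be.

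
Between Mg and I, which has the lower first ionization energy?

Mg

Mg is in period 3, group 2; I is in period 5, group 17.
First ionization energy rises across a period (greater Z_eff holds electrons more tightly) and falls down a group (valence electrons are farther from the nucleus).
These span different periods and groups, so the two trends combine.
I > Mg: period and group pull opposite ways; the across-period shift dominates (1008 vs 738 kJ/mol).
Approximate values (kJ/mol): Mg 738, I 1008.
So Mg has the lower first ionization energy (Mg < I).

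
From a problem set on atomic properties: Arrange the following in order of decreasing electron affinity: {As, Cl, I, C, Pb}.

Electron affinity generally becomes more exothermic across a period toward the halogens and less exothermic down a group.
These span different periods and groups, so the two trends combine.
As > Pb: relative to Pb, both the across-period and down-group shifts push As's electron affinity up.
C > As: period and group pull opposite ways; the down-group shift dominates (122 vs 78 kJ/mol).
I > C: period and group pull opposite ways; the across-period shift dominates (295 vs 122 kJ/mol).
Cl > I: Cl sits above I in group 17, so the down-group effect alone puts Cl higher.
For reference (kJ/mol): C 122, Cl 349, As 78, I 295, Pb 35.
So from highest to lowest: Cl > I > C > As > Pb.

Cl > I > C > As > Pb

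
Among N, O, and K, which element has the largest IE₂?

Consider each +1 ion: N⁺ still has 4 valence electrons; O⁺ still has 5 valence electrons; K⁺ is the bare [Ar] core.
Usually core removal costs more than valence removal, but here the competition is close: a tightly held n=2 valence electron can cost more to remove than an n=3 core electron, so the actual values have to decide it.
Valence configurations: N⁺ [He]2s²2p², O⁺ [He]2s²2p³.
Approximate IE_2 values (kJ/mol): N 2856, O 3388, K 3052.
So the second ionization energies run N < K < O.

O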